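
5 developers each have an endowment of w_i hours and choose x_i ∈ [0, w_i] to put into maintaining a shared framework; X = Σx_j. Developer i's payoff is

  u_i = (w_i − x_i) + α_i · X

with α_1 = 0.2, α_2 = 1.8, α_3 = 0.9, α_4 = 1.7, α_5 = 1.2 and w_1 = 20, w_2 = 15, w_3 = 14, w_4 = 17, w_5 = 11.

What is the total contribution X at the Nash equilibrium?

43

∂u_i/∂x_i = α_i − 1, so developer i contributes w_i if α_i > 1, else 0.
α_i > 1 for i ∈ {2, 4, 5}; NE contributions (0, 15, 0, 17, 11), X = 43.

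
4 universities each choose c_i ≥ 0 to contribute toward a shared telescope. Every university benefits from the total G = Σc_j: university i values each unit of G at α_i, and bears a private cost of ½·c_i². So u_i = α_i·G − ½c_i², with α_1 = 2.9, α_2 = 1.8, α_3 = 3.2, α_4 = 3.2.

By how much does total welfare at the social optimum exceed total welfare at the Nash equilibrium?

139.275

University i's FOC: ∂u_i/∂c_i = α_i − c_i = 0, so c_i* = α_i.
NE contributions = (2.9, 1.8, 3.2, 3.2); G = 11.1.
W^NE = (Σα)·G − ½Σα_i² = 11.1² − ½·32.13 = 107.145.
Planner sets c_i = Σα_j = 11.1 for every i, so G^SO = 4·11.1 = 44.4.
W^SO = (Σα)·G^SO − ½·4·(Σα)² = (4/2)·11.1² = 246.42.
Deadweight loss = W^SO − W^NE = 139.275.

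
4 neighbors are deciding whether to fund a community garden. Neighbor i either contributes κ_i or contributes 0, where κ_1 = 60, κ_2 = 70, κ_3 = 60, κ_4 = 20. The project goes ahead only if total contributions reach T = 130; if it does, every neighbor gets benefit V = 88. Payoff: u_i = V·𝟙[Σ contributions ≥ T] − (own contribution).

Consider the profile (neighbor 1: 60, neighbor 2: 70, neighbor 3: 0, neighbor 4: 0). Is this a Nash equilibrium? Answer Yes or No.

Yes

Total = 130 ≥ 130: provided.
Neighbor 1 (pledges 60, payoff 28): dropping to 0 → total 70, payoff 0. No gain.
Neighbor 2 (pledges 70, payoff 18): dropping to 0 → total 60, payoff 0. No gain.
Neighbor 3 (pledges 0, payoff 88): pledging 60 → total 190, payoff 28. No gain.
Neighbor 4 (pledges 0, payoff 88): pledging 20 → total 150, payoff 68. No gain.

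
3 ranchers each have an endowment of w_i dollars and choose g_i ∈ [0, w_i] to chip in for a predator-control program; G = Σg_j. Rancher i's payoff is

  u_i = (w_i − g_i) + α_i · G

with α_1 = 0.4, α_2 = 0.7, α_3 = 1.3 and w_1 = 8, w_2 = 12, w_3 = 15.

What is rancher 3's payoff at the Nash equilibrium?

19.5

∂u_i/∂g_i = α_i − 1, so rancher i contributes w_i if α_i > 1, else 0.
α_i > 1 for i ∈ {3}; NE contributions (0, 0, 15), G = 15.
u_3 = (15 − 15) + 1.3·15 = 19.5.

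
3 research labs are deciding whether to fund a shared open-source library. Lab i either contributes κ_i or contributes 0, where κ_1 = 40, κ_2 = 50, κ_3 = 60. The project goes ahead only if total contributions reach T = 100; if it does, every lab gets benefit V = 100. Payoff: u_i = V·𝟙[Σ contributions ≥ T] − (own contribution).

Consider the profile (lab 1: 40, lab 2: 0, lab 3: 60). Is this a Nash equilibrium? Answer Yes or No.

Yes

Total = 100 ≥ 100: provided.
Lab 1 (pledges 40, payoff 60): dropping to 0 → total 60, payoff 0. No gain.
Lab 2 (pledges 0, payoff 100): pledging 50 → total 150, payoff 50. No gain.
Lab 3 (pledges 60, payoff 40): dropping to 0 → total 40, payoff 0. No gain.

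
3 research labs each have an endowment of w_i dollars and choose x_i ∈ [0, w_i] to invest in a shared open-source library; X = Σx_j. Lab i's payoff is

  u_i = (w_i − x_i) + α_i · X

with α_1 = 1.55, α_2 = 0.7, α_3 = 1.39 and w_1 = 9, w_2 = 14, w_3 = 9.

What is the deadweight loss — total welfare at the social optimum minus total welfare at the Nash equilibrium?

36.96

∂u_i/∂x_i = α_i − 1, so lab i contributes w_i if α_i > 1, else 0.
α_i > 1 for i ∈ {1, 3}; NE contributions (9, 0, 9), X = 18.
W^NE = Σw_i − X^NE + (Σα_i)·X^NE = 32 + 2.64·18 = 79.52.
Planner: ∂(Σu_j)/∂x_i = Σα_j − 1 = 2.64 > 0, so everyone contributes w_i; X^SO = 32, W^SO = 32 + 2.64·32 = 116.48.
Deadweight loss = 36.96.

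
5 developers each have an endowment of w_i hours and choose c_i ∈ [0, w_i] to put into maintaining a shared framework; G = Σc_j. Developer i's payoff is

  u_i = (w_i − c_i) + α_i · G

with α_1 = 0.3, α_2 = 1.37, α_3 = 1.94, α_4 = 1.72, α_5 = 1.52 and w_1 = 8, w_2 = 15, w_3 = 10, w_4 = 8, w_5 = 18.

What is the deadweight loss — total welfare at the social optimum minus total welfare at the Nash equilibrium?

∂u_i/∂c_i = α_i − 1, so developer i contributes w_i if α_i > 1, else 0.
α_i > 1 for i ∈ {2, 3, 4, 5}; NE contributions (0, 15, 10, 8, 18), G = 51.
W^NE = Σw_i − G^NE + (Σα_i)·G^NE = 59 + 5.85·51 = 357.35.
Planner: ∂(Σu_j)/∂c_i = Σα_j − 1 = 5.85 > 0, so everyone contributes w_i; G^SO = 59, W^SO = 59 + 5.85·59 = 404.15.
Deadweight loss = 46.8.

46.8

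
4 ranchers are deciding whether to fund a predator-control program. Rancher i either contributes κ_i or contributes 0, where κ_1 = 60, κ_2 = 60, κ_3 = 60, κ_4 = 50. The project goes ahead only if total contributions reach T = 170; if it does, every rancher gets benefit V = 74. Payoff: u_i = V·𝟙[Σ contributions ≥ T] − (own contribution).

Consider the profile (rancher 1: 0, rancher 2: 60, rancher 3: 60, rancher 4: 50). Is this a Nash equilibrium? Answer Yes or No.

Yes

Total = 170 ≥ 170: provided.
Rancher 1 (pledges 0, payoff 74): pledging 60 → total 230, payoff 14. No gain.
Rancher 2 (pledges 60, payoff 14): dropping to 0 → total 110, payoff 0. No gain.
Rancher 3 (pledges 60, payoff 14): dropping to 0 → total 110, payoff 0. No gain.
Rancher 4 (pledges 50, payoff 24): dropping to 0 → total 120, payoff 0. No gain.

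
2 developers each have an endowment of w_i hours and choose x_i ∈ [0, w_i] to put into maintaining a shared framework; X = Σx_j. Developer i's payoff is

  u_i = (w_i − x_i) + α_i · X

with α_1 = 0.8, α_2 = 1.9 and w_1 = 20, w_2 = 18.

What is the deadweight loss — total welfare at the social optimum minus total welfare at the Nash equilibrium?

34

∂u_i/∂x_i = α_i − 1, so developer i contributes w_i if α_i > 1, else 0.
α_i > 1 for i ∈ {2}; NE contributions (0, 18), X = 18.
W^NE = Σw_i − X^NE + (Σα_i)·X^NE = 38 + 1.7·18 = 68.6.
Planner: ∂(Σu_j)/∂x_i = Σα_j − 1 = 1.7 > 0, so everyone contributes w_i; X^SO = 38, W^SO = 38 + 1.7·38 = 102.6.
Deadweight loss = 34.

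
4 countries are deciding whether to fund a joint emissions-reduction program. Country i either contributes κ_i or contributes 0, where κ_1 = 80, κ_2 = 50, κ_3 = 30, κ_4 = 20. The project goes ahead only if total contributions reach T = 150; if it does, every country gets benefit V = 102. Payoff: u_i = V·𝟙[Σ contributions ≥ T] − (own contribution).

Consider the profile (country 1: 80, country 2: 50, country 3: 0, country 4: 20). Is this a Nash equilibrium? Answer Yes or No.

Total = 150 ≥ 150: provided.
Country 1 (pledges 80, payoff 22): dropping to 0 → total 70, payoff 0. No gain.
Country 2 (pledges 50, payoff 52): dropping to 0 → total 100, payoff 0. No gain.
Country 3 (pledges 0, payoff 102): pledging 30 → total 180, payoff 72. No gain.
Country 4 (pledges 20, payoff 82): dropping to 0 → total 130, payoff 0. No gain.

Yes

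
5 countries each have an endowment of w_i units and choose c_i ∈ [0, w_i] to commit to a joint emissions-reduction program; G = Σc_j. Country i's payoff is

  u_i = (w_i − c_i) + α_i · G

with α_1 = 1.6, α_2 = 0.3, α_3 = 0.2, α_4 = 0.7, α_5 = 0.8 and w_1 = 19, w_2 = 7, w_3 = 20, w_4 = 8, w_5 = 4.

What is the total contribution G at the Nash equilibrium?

19

∂u_i/∂c_i = α_i − 1, so country i contributes w_i if α_i > 1, else 0.
α_i > 1 for i ∈ {1}; NE contributions (19, 0, 0, 0, 0), G = 19.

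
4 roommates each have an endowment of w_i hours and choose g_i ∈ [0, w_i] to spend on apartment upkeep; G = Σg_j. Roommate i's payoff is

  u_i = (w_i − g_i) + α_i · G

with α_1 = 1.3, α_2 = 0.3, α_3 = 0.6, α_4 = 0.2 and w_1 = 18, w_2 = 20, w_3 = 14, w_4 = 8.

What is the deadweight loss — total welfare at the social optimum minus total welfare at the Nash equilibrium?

58.8

∂u_i/∂g_i = α_i − 1, so roommate i contributes w_i if α_i > 1, else 0.
α_i > 1 for i ∈ {1}; NE contributions (18, 0, 0, 0), G = 18.
W^NE = Σw_i − G^NE + (Σα_i)·G^NE = 60 + 1.4·18 = 85.2.
Planner: ∂(Σu_j)/∂g_i = Σα_j − 1 = 1.4 > 0, so everyone contributes w_i; G^SO = 60, W^SO = 60 + 1.4·60 = 144.
Deadweight loss = 58.8.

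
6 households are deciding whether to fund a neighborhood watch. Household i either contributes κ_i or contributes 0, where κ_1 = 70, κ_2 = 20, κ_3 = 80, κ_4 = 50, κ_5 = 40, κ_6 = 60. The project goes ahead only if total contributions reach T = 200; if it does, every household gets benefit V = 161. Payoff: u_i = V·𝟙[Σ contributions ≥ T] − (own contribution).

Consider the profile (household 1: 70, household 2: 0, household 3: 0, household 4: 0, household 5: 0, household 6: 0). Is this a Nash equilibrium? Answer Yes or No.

Total = 70 < 200: not provided.
Household 1 (pledges 70, payoff -70): dropping to 0 → total 0, payoff 0. Profitable deviation.

No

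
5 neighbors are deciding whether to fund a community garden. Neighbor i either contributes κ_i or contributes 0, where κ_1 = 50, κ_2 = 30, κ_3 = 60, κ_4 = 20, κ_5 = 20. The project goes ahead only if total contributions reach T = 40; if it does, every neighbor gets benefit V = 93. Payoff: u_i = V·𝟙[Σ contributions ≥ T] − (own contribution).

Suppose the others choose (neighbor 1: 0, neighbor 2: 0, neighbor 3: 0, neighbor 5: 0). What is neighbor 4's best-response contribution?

Others' total = 0. Even contributing 20 gives 20 < 40: no benefit either way.
Best response: 0.

0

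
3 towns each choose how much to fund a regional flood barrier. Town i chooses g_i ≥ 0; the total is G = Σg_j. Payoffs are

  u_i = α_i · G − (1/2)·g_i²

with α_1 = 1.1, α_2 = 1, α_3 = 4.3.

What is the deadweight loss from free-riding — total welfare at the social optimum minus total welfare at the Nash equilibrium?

30.83

Town i's FOC: ∂u_i/∂g_i = α_i − g_i = 0, so g_i* = α_i.
NE contributions = (1.1, 1, 4.3); G = 6.4.
W^NE = (Σα)·G − ½Σα_i² = 6.4² − ½·20.7 = 30.61.
Planner sets g_i = Σα_j = 6.4 for every i, so G^SO = 3·6.4 = 19.2.
W^SO = (Σα)·G^SO − ½·3·(Σα)² = (3/2)·6.4² = 61.44.
Deadweight loss = W^SO − W^NE = 30.83.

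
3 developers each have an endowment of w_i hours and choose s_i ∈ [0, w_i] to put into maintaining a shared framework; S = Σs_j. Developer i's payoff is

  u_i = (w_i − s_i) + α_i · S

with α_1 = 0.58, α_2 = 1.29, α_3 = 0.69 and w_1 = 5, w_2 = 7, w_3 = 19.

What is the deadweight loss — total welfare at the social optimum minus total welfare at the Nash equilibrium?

37.44

∂u_i/∂s_i = α_i − 1, so developer i contributes w_i if α_i > 1, else 0.
α_i > 1 for i ∈ {2}; NE contributions (0, 7, 0), S = 7.
W^NE = Σw_i − S^NE + (Σα_i)·S^NE = 31 + 1.56·7 = 41.92.
Planner: ∂(Σu_j)/∂s_i = Σα_j − 1 = 1.56 > 0, so everyone contributes w_i; S^SO = 31, W^SO = 31 + 1.56·31 = 79.36.
Deadweight loss = 37.44.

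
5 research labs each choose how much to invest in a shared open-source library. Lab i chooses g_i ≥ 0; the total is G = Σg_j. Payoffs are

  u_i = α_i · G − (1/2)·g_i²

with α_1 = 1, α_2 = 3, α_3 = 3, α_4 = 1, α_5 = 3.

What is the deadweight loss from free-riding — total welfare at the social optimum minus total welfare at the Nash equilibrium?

196

Lab i's FOC: ∂u_i/∂g_i = α_i − g_i = 0, so g_i* = α_i.
NE contributions = (1, 3, 3, 1, 3); G = 11.
W^NE = (Σα)·G − ½Σα_i² = 11² − ½·29 = 106.5.
Planner sets g_i = Σα_j = 11 for every i, so G^SO = 5·11 = 55.
W^SO = (Σα)·G^SO − ½·5·(Σα)² = (5/2)·11² = 302.5.
Deadweight loss = W^SO − W^NE = 196.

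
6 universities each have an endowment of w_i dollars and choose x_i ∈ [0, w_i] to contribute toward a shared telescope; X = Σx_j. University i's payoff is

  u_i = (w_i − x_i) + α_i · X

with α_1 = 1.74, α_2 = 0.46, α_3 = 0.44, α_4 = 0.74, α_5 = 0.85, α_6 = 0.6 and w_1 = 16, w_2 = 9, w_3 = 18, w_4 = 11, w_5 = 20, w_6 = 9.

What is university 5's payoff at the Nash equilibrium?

∂u_i/∂x_i = α_i − 1, so university i contributes w_i if α_i > 1, else 0.
α_i > 1 for i ∈ {1}; NE contributions (16, 0, 0, 0, 0, 0), X = 16.
u_5 = (20 − 0) + 0.85·16 = 33.6.

33.6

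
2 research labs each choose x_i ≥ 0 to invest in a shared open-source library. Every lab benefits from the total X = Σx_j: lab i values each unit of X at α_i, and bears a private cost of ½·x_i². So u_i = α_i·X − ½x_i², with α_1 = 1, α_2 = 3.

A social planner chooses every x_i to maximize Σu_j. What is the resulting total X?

8

Planner FOC: ∂(Σu_j)/∂x_i = (Σα_j) − x_i = 0, so x_i^SO = Σα_j = 4 for every i; X^SO = 8.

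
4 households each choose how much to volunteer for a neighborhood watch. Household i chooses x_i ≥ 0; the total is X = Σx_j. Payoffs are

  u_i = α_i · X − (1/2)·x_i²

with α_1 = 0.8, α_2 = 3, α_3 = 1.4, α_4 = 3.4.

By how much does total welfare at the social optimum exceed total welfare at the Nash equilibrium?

85.54

Household i's FOC: ∂u_i/∂x_i = α_i − x_i = 0, so x_i* = α_i.
NE contributions = (0.8, 3, 1.4, 3.4); X = 8.6.
W^NE = (Σα)·X − ½Σα_i² = 8.6² − ½·23.16 = 62.38.
Planner sets x_i = Σα_j = 8.6 for every i, so X^SO = 4·8.6 = 34.4.
W^SO = (Σα)·X^SO − ½·4·(Σα)² = (4/2)·8.6² = 147.92.
Deadweight loss = W^SO − W^NE = 85.54.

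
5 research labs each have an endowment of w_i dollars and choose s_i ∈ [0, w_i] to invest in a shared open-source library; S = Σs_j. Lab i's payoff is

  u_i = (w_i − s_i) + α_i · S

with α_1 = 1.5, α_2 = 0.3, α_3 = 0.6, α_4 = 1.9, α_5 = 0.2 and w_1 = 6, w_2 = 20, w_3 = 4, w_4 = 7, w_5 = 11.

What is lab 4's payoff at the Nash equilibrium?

∂u_i/∂s_i = α_i − 1, so lab i contributes w_i if α_i > 1, else 0.
α_i > 1 for i ∈ {1, 4}; NE contributions (6, 0, 0, 7, 0), S = 13.
u_4 = (7 − 7) + 1.9·13 = 24.7.

24.7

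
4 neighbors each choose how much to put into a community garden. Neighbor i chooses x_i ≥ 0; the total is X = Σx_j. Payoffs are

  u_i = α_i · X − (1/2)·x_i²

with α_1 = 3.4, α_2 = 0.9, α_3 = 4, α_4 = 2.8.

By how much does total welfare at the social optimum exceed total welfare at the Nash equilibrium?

141.315

Neighbor i's FOC: ∂u_i/∂x_i = α_i − x_i = 0, so x_i* = α_i.
NE contributions = (3.4, 0.9, 4, 2.8); X = 11.1.
W^NE = (Σα)·X − ½Σα_i² = 11.1² − ½·36.21 = 105.105.
Planner sets x_i = Σα_j = 11.1 for every i, so X^SO = 4·11.1 = 44.4.
W^SO = (Σα)·X^SO − ½·4·(Σα)² = (4/2)·11.1² = 246.42.
Deadweight loss = W^SO − W^NE = 141.315.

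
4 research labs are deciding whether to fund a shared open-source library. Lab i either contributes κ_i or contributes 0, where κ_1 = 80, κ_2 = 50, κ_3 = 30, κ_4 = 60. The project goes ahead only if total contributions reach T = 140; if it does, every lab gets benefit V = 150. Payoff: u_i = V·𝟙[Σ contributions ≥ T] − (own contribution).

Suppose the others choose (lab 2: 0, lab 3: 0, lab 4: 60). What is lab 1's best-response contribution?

Others' total = 60. Contributing 80 brings total to 140 ≥ 140: gain V − κ_1 = 70.
Best response: 80.

80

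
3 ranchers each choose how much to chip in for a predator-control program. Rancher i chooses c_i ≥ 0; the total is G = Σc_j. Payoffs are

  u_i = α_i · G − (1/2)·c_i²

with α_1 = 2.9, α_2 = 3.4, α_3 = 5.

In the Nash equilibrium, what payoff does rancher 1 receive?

28.565

Rancher i's FOC: ∂u_i/∂c_i = α_i − c_i = 0, so c_i* = α_i.
NE contributions = (2.9, 3.4, 5); G = 11.3.
u_1 = α_1·G − ½·(c_1)² = 2.9·11.3 − ½·2.9² = 28.565.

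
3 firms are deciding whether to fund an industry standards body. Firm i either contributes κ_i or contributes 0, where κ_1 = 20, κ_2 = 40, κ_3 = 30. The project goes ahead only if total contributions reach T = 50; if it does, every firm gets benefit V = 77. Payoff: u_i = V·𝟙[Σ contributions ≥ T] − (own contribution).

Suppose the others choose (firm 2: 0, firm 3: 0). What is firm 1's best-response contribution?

Others' total = 0. Even contributing 20 gives 20 < 50: no benefit either way.
Best response: 0.

0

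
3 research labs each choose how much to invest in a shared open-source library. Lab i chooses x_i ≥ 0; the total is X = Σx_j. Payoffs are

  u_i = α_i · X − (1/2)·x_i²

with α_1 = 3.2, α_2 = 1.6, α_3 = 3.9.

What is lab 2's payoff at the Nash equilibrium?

12.64

Lab i's FOC: ∂u_i/∂x_i = α_i − x_i = 0, so x_i* = α_i.
NE contributions = (3.2, 1.6, 3.9); X = 8.7.
u_2 = α_2·X − ½·(x_2)² = 1.6·8.7 − ½·1.6² = 12.64.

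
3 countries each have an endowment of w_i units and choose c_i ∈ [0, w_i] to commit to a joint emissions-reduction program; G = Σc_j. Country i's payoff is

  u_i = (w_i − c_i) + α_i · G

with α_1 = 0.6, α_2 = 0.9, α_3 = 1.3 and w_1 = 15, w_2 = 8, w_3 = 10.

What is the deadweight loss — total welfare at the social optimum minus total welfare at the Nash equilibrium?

∂u_i/∂c_i = α_i − 1, so country i contributes w_i if α_i > 1, else 0.
α_i > 1 for i ∈ {3}; NE contributions (0, 0, 10), G = 10.
W^NE = Σw_i − G^NE + (Σα_i)·G^NE = 33 + 1.8·10 = 51.
Planner: ∂(Σu_j)/∂c_i = Σα_j − 1 = 1.8 > 0, so everyone contributes w_i; G^SO = 33, W^SO = 33 + 1.8·33 = 92.4.
Deadweight loss = 41.4.

41.4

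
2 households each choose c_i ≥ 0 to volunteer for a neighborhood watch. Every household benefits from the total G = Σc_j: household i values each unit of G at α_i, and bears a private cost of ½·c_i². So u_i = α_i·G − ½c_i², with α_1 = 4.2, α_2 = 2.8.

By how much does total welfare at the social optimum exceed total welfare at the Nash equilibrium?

Household i's FOC: ∂u_i/∂c_i = α_i − c_i = 0, so c_i* = α_i.
NE contributions = (4.2, 2.8); G = 7.
W^NE = (Σα)·G − ½Σα_i² = 7² − ½·25.48 = 36.26.
Planner sets c_i = Σα_j = 7 for every i, so G^SO = 2·7 = 14.
W^SO = (Σα)·G^SO − ½·2·(Σα)² = (2/2)·7² = 49.
Deadweight loss = W^SO − W^NE = 12.74.

12.74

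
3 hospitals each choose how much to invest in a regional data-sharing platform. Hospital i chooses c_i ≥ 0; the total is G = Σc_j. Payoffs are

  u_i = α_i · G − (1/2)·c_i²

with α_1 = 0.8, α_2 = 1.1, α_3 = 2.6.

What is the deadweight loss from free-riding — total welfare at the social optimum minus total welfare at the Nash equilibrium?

14.43

Hospital i's FOC: ∂u_i/∂c_i = α_i − c_i = 0, so c_i* = α_i.
NE contributions = (0.8, 1.1, 2.6); G = 4.5.
W^NE = (Σα)·G − ½Σα_i² = 4.5² − ½·8.61 = 15.945.
Planner sets c_i = Σα_j = 4.5 for every i, so G^SO = 3·4.5 = 13.5.
W^SO = (Σα)·G^SO − ½·3·(Σα)² = (3/2)·4.5² = 30.375.
Deadweight loss = W^SO − W^NE = 14.43.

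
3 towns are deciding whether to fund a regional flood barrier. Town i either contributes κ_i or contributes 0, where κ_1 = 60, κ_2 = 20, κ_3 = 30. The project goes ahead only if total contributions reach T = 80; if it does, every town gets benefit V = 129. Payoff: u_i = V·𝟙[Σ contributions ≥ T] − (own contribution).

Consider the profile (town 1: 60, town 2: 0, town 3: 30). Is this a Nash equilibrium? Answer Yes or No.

Yes

Total = 90 ≥ 80: provided.
Town 1 (pledges 60, payoff 69): dropping to 0 → total 30, payoff 0. No gain.
Town 2 (pledges 0, payoff 129): pledging 20 → total 110, payoff 109. No gain.
Town 3 (pledges 30, payoff 99): dropping to 0 → total 60, payoff 0. No gain.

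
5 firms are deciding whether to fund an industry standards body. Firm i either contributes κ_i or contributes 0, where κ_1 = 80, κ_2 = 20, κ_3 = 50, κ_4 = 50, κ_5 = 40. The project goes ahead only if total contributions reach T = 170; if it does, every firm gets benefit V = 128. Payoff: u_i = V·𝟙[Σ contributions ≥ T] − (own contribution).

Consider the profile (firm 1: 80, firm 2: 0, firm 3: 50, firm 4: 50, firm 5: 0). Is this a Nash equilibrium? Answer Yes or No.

Yes

Total = 180 ≥ 170: provided.
Firm 1 (pledges 80, payoff 48): dropping to 0 → total 100, payoff 0. No gain.
Firm 2 (pledges 0, payoff 128): pledging 20 → total 200, payoff 108. No gain.
Firm 3 (pledges 50, payoff 78): dropping to 0 → total 130, payoff 0. No gain.
Firm 4 (pledges 50, payoff 78): dropping to 0 → total 130, payoff 0. No gain.
Firm 5 (pledges 0, payoff 128): pledging 40 → total 220, payoff 88. No gain.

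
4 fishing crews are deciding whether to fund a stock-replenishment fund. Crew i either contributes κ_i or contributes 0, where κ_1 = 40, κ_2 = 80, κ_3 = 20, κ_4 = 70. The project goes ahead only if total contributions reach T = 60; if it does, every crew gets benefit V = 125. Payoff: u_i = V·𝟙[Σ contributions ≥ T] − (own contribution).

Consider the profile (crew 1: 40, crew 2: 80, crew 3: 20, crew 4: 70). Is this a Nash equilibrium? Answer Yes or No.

Total = 210 ≥ 60: provided.
Crew 1 (pledges 40, payoff 85): dropping to 0 → total 170, payoff 125. Profitable deviation.

No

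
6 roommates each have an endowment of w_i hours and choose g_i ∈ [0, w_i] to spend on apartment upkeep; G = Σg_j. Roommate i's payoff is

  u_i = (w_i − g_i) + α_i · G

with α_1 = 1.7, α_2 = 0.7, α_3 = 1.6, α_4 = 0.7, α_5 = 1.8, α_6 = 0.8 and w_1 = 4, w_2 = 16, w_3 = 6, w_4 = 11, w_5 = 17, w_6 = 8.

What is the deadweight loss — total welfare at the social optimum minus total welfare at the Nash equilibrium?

∂u_i/∂g_i = α_i − 1, so roommate i contributes w_i if α_i > 1, else 0.
α_i > 1 for i ∈ {1, 3, 5}; NE contributions (4, 0, 6, 0, 17, 0), G = 27.
W^NE = Σw_i − G^NE + (Σα_i)·G^NE = 62 + 6.3·27 = 232.1.
Planner: ∂(Σu_j)/∂g_i = Σα_j − 1 = 6.3 > 0, so everyone contributes w_i; G^SO = 62, W^SO = 62 + 6.3·62 = 452.6.
Deadweight loss = 220.5.

220.5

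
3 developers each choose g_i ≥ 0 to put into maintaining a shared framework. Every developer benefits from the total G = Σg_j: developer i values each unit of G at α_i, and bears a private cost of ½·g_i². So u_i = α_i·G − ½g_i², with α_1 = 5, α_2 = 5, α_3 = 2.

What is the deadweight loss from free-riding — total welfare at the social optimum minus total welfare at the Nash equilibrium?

99

Developer i's FOC: ∂u_i/∂g_i = α_i − g_i = 0, so g_i* = α_i.
NE contributions = (5, 5, 2); G = 12.
W^NE = (Σα)·G − ½Σα_i² = 12² − ½·54 = 117.
Planner sets g_i = Σα_j = 12 for every i, so G^SO = 3·12 = 36.
W^SO = (Σα)·G^SO − ½·3·(Σα)² = (3/2)·12² = 216.
Deadweight loss = W^SO − W^NE = 99.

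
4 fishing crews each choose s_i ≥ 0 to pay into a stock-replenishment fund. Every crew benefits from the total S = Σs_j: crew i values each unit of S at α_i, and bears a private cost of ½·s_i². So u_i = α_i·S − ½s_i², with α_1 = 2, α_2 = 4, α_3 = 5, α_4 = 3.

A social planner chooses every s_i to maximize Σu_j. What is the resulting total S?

56

Planner FOC: ∂(Σu_j)/∂s_i = (Σα_j) − s_i = 0, so s_i^SO = Σα_j = 14 for every i; S^SO = 56.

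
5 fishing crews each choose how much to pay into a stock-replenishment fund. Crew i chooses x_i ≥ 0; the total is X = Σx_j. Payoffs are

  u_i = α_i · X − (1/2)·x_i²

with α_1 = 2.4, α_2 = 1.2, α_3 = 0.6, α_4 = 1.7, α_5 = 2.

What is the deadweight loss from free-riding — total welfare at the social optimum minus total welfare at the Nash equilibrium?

100.84

Crew i's FOC: ∂u_i/∂x_i = α_i − x_i = 0, so x_i* = α_i.
NE contributions = (2.4, 1.2, 0.6, 1.7, 2); X = 7.9.
W^NE = (Σα)·X − ½Σα_i² = 7.9² − ½·14.45 = 55.185.
Planner sets x_i = Σα_j = 7.9 for every i, so X^SO = 5·7.9 = 39.5.
W^SO = (Σα)·X^SO − ½·5·(Σα)² = (5/2)·7.9² = 156.025.
Deadweight loss = W^SO − W^NE = 100.84.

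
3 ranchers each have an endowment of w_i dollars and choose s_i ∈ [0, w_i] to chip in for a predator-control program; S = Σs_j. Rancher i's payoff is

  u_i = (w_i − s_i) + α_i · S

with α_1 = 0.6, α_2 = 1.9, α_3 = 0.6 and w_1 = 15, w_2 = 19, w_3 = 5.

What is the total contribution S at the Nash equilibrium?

∂u_i/∂s_i = α_i − 1, so rancher i contributes w_i if α_i > 1, else 0.
α_i > 1 for i ∈ {2}; NE contributions (0, 19, 0), S = 19.

19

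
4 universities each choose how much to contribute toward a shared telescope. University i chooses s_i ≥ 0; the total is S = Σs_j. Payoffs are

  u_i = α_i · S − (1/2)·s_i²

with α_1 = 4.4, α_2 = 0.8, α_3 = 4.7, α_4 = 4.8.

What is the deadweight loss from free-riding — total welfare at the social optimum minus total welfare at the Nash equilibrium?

University i's FOC: ∂u_i/∂s_i = α_i − s_i = 0, so s_i* = α_i.
NE contributions = (4.4, 0.8, 4.7, 4.8); S = 14.7.
W^NE = (Σα)·S − ½Σα_i² = 14.7² − ½·65.13 = 183.525.
Planner sets s_i = Σα_j = 14.7 for every i, so S^SO = 4·14.7 = 58.8.
W^SO = (Σα)·S^SO − ½·4·(Σα)² = (4/2)·14.7² = 432.18.
Deadweight loss = W^SO − W^NE = 248.655.

248.655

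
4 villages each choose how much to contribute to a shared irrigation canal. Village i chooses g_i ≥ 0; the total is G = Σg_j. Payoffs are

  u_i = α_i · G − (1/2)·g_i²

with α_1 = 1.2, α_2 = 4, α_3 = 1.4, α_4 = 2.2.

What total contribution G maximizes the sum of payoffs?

35.2

Planner FOC: ∂(Σu_j)/∂g_i = (Σα_j) − g_i = 0, so g_i^SO = Σα_j = 8.8 for every i; G^SO = 35.2.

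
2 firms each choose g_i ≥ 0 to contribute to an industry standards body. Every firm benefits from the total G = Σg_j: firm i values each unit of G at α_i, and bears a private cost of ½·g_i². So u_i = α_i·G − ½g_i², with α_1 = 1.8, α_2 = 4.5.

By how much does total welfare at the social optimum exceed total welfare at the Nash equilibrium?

Firm i's FOC: ∂u_i/∂g_i = α_i − g_i = 0, so g_i* = α_i.
NE contributions = (1.8, 4.5); G = 6.3.
W^NE = (Σα)·G − ½Σα_i² = 6.3² − ½·23.49 = 27.945.
Planner sets g_i = Σα_j = 6.3 for every i, so G^SO = 2·6.3 = 12.6.
W^SO = (Σα)·G^SO − ½·2·(Σα)² = (2/2)·6.3² = 39.69.
Deadweight loss = W^SO − W^NE = 11.745.

11.745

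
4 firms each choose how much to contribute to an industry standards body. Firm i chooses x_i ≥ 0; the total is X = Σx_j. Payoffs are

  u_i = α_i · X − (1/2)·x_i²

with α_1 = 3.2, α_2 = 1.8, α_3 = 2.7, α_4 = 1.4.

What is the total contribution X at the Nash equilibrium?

Firm i's FOC: ∂u_i/∂x_i = α_i − x_i = 0, so x_i* = α_i.
NE contributions = (3.2, 1.8, 2.7, 1.4); X = 9.1.

9.1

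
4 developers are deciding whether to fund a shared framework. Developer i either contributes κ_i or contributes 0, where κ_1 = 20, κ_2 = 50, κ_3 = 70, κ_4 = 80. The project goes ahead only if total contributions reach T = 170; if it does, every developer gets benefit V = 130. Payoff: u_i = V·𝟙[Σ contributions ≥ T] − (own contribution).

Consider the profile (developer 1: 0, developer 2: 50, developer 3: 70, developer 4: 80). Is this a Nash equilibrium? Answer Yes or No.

Yes

Total = 200 ≥ 170: provided.
Developer 1 (pledges 0, payoff 130): pledging 20 → total 220, payoff 110. No gain.
Developer 2 (pledges 50, payoff 80): dropping to 0 → total 150, payoff 0. No gain.
Developer 3 (pledges 70, payoff 60): dropping to 0 → total 130, payoff 0. No gain.
Developer 4 (pledges 80, payoff 50): dropping to 0 → total 120, payoff 0. No gain.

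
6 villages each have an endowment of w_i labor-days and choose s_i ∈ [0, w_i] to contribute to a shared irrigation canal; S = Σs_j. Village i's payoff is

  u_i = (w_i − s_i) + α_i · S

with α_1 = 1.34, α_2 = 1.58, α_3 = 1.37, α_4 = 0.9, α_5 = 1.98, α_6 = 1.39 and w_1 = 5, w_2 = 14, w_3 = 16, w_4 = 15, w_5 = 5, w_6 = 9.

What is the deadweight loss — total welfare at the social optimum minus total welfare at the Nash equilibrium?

∂u_i/∂s_i = α_i − 1, so village i contributes w_i if α_i > 1, else 0.
α_i > 1 for i ∈ {1, 2, 3, 5, 6}; NE contributions (5, 14, 16, 0, 5, 9), S = 49.
W^NE = Σw_i − S^NE + (Σα_i)·S^NE = 64 + 7.56·49 = 434.44.
Planner: ∂(Σu_j)/∂s_i = Σα_j − 1 = 7.56 > 0, so everyone contributes w_i; S^SO = 64, W^SO = 64 + 7.56·64 = 547.84.
Deadweight loss = 113.4.

113.4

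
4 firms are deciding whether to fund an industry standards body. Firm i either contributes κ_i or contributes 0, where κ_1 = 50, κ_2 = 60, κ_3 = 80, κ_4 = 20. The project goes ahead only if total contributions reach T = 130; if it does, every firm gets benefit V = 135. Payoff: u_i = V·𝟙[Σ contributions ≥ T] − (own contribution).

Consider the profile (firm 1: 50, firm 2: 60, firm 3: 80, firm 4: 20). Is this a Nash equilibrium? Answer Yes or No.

Total = 210 ≥ 130: provided.
Firm 1 (pledges 50, payoff 85): dropping to 0 → total 160, payoff 135. Profitable deviation.

No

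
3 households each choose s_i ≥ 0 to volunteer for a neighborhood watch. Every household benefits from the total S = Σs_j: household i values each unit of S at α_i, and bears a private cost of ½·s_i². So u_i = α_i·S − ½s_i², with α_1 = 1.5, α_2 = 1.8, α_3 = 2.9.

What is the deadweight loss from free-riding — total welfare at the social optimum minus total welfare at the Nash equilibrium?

Household i's FOC: ∂u_i/∂s_i = α_i − s_i = 0, so s_i* = α_i.
NE contributions = (1.5, 1.8, 2.9); S = 6.2.
W^NE = (Σα)·S − ½Σα_i² = 6.2² − ½·13.9 = 31.49.
Planner sets s_i = Σα_j = 6.2 for every i, so S^SO = 3·6.2 = 18.6.
W^SO = (Σα)·S^SO − ½·3·(Σα)² = (3/2)·6.2² = 57.66.
Deadweight loss = W^SO − W^NE = 26.17.

26.17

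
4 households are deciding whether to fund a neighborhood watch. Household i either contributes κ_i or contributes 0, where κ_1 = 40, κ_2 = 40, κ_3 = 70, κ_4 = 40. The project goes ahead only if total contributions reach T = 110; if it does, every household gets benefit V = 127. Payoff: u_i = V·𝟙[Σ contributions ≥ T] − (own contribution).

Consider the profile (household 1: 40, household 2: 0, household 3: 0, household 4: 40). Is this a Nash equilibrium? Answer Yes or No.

Total = 80 < 110: not provided.
Household 1 (pledges 40, payoff -40): dropping to 0 → total 40, payoff 0. Profitable deviation.

No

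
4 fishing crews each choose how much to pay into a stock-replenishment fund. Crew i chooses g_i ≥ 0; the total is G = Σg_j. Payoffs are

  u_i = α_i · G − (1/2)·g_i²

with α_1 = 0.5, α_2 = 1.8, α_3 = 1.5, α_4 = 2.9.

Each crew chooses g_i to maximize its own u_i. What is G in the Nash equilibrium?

6.7

Crew i's FOC: ∂u_i/∂g_i = α_i − g_i = 0, so g_i* = α_i.
NE contributions = (0.5, 1.8, 1.5, 2.9); G = 6.7.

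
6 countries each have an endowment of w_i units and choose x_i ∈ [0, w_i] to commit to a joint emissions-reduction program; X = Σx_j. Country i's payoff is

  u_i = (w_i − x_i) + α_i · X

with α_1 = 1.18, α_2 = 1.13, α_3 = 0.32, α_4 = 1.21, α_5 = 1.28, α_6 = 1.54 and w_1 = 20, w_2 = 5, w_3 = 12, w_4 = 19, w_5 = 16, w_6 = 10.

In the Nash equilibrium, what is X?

∂u_i/∂x_i = α_i − 1, so country i contributes w_i if α_i > 1, else 0.
α_i > 1 for i ∈ {1, 2, 4, 5, 6}; NE contributions (20, 5, 0, 19, 16, 10), X = 70.

70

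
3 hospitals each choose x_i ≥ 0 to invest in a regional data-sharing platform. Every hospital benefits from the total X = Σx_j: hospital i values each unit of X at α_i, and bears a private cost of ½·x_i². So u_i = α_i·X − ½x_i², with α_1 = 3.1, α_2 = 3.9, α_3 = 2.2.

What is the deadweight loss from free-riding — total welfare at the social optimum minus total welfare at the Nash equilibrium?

Hospital i's FOC: ∂u_i/∂x_i = α_i − x_i = 0, so x_i* = α_i.
NE contributions = (3.1, 3.9, 2.2); X = 9.2.
W^NE = (Σα)·X − ½Σα_i² = 9.2² − ½·29.66 = 69.81.
Planner sets x_i = Σα_j = 9.2 for every i, so X^SO = 3·9.2 = 27.6.
W^SO = (Σα)·X^SO − ½·3·(Σα)² = (3/2)·9.2² = 126.96.
Deadweight loss = W^SO − W^NE = 57.15.

57.15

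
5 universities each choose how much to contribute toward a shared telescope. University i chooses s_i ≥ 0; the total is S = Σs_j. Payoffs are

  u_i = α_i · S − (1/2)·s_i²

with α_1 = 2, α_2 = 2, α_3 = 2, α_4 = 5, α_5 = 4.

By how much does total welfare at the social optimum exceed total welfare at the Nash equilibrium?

University i's FOC: ∂u_i/∂s_i = α_i − s_i = 0, so s_i* = α_i.
NE contributions = (2, 2, 2, 5, 4); S = 15.
W^NE = (Σα)·S − ½Σα_i² = 15² − ½·53 = 198.5.
Planner sets s_i = Σα_j = 15 for every i, so S^SO = 5·15 = 75.
W^SO = (Σα)·S^SO − ½·5·(Σα)² = (5/2)·15² = 562.5.
Deadweight loss = W^SO − W^NE = 364.

364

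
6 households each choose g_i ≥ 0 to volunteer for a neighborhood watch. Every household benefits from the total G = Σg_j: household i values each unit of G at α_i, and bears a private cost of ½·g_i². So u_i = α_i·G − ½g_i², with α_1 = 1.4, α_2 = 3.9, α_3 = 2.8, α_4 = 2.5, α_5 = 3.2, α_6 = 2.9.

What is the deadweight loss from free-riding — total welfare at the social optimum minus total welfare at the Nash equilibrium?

Household i's FOC: ∂u_i/∂g_i = α_i − g_i = 0, so g_i* = α_i.
NE contributions = (1.4, 3.9, 2.8, 2.5, 3.2, 2.9); G = 16.7.
W^NE = (Σα)·G − ½Σα_i² = 16.7² − ½·49.91 = 253.935.
Planner sets g_i = Σα_j = 16.7 for every i, so G^SO = 6·16.7 = 100.2.
W^SO = (Σα)·G^SO − ½·6·(Σα)² = (6/2)·16.7² = 836.67.
Deadweight loss = W^SO − W^NE = 582.735.

582.735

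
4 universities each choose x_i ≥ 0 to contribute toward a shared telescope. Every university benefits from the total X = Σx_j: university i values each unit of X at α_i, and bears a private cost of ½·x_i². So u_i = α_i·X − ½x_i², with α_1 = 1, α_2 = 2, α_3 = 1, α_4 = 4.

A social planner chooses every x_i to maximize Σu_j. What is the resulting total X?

Planner FOC: ∂(Σu_j)/∂x_i = (Σα_j) − x_i = 0, so x_i^SO = Σα_j = 8 for every i; X^SO = 32.

32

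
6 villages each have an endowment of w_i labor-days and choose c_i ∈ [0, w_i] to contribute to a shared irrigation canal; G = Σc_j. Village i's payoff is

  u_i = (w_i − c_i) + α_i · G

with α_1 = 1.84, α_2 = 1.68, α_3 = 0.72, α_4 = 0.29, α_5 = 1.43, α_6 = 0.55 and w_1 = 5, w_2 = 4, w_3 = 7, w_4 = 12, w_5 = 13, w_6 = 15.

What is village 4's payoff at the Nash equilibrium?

18.38

∂u_i/∂c_i = α_i − 1, so village i contributes w_i if α_i > 1, else 0.
α_i > 1 for i ∈ {1, 2, 5}; NE contributions (5, 4, 0, 0, 13, 0), G = 22.
u_4 = (12 − 0) + 0.29·22 = 18.38.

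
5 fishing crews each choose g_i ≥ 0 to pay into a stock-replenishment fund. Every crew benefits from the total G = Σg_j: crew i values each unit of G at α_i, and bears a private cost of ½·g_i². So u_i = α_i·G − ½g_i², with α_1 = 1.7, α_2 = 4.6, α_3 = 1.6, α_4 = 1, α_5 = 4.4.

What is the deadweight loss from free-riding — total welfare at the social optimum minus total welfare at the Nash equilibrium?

288.82

Crew i's FOC: ∂u_i/∂g_i = α_i − g_i = 0, so g_i* = α_i.
NE contributions = (1.7, 4.6, 1.6, 1, 4.4); G = 13.3.
W^NE = (Σα)·G − ½Σα_i² = 13.3² − ½·46.97 = 153.405.
Planner sets g_i = Σα_j = 13.3 for every i, so G^SO = 5·13.3 = 66.5.
W^SO = (Σα)·G^SO − ½·5·(Σα)² = (5/2)·13.3² = 442.225.
Deadweight loss = W^SO − W^NE = 288.82.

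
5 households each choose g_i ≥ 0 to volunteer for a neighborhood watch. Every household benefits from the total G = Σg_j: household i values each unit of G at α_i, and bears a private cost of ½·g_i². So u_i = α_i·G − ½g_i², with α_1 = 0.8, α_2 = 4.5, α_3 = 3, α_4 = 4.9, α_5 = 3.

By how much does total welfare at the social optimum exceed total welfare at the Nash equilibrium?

Household i's FOC: ∂u_i/∂g_i = α_i − g_i = 0, so g_i* = α_i.
NE contributions = (0.8, 4.5, 3, 4.9, 3); G = 16.2.
W^NE = (Σα)·G − ½Σα_i² = 16.2² − ½·62.9 = 230.99.
Planner sets g_i = Σα_j = 16.2 for every i, so G^SO = 5·16.2 = 81.
W^SO = (Σα)·G^SO − ½·5·(Σα)² = (5/2)·16.2² = 656.1.
Deadweight loss = W^SO − W^NE = 425.11.

425.11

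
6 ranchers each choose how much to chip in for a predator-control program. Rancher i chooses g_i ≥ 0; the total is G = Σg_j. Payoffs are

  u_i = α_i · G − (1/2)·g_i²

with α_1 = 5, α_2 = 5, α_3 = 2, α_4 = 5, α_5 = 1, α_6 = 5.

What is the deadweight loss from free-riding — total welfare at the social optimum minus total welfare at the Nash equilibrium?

1110.5

Rancher i's FOC: ∂u_i/∂g_i = α_i − g_i = 0, so g_i* = α_i.
NE contributions = (5, 5, 2, 5, 1, 5); G = 23.
W^NE = (Σα)·G − ½Σα_i² = 23² − ½·105 = 476.5.
Planner sets g_i = Σα_j = 23 for every i, so G^SO = 6·23 = 138.
W^SO = (Σα)·G^SO − ½·6·(Σα)² = (6/2)·23² = 1587.
Deadweight loss = W^SO − W^NE = 1110.5.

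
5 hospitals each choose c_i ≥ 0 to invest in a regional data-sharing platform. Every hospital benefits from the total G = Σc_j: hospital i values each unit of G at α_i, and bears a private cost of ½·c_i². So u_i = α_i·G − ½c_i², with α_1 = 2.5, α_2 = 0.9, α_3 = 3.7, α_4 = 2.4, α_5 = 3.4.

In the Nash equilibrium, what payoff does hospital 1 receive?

Hospital i's FOC: ∂u_i/∂c_i = α_i − c_i = 0, so c_i* = α_i.
NE contributions = (2.5, 0.9, 3.7, 2.4, 3.4); G = 12.9.
u_1 = α_1·G − ½·(c_1)² = 2.5·12.9 − ½·2.5² = 29.125.

29.125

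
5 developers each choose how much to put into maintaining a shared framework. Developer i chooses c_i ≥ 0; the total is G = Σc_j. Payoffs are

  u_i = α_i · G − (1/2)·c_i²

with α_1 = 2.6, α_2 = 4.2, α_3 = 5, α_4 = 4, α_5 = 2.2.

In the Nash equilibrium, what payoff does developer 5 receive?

Developer i's FOC: ∂u_i/∂c_i = α_i − c_i = 0, so c_i* = α_i.
NE contributions = (2.6, 4.2, 5, 4, 2.2); G = 18.
u_5 = α_5·G − ½·(c_5)² = 2.2·18 − ½·2.2² = 37.18.

37.18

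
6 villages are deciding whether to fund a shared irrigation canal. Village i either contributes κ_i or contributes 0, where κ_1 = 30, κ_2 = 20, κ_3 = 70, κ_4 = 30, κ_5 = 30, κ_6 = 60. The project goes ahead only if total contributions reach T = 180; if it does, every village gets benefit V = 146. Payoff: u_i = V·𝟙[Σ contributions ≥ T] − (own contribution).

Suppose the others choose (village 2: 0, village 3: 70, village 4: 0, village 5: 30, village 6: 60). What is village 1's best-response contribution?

Others' total = 160. Contributing 30 brings total to 190 ≥ 180: gain V − κ_1 = 116.
Best response: 30.

30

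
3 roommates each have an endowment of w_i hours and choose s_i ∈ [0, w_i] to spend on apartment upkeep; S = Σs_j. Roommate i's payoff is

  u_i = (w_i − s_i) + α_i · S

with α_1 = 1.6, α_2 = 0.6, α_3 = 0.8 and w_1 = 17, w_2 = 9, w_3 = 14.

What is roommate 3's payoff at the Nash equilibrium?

27.6

∂u_i/∂s_i = α_i − 1, so roommate i contributes w_i if α_i > 1, else 0.
α_i > 1 for i ∈ {1}; NE contributions (17, 0, 0), S = 17.
u_3 = (14 − 0) + 0.8·17 = 27.6.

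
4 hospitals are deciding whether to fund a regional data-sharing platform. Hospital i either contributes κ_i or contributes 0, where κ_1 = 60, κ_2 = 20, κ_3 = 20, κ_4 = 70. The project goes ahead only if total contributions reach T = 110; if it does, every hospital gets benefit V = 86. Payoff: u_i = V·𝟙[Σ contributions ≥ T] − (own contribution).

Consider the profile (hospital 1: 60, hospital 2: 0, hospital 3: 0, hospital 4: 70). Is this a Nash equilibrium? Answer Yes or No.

Yes

Total = 130 ≥ 110: provided.
Hospital 1 (pledges 60, payoff 26): dropping to 0 → total 70, payoff 0. No gain.
Hospital 2 (pledges 0, payoff 86): pledging 20 → total 150, payoff 66. No gain.
Hospital 3 (pledges 0, payoff 86): pledging 20 → total 150, payoff 66. No gain.
Hospital 4 (pledges 70, payoff 16): dropping to 0 → total 60, payoff 0. No gain.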